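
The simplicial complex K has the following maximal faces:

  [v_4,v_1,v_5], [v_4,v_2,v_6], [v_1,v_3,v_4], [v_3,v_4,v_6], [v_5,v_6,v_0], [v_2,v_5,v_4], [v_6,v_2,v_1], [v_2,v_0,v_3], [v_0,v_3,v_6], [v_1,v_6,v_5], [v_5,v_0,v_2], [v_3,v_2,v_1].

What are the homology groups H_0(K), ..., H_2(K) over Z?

H_0 = Z,  H_1 = Z/2Z,  H_2 = 0.

We work with the vertex ordering v_0 < v_1 < v_2 < v_3 < v_4 < v_5 < v_6. The simplices of K, each written with vertices in increasing order, are:

  0-simplices (7): [v_0], [v_1], [v_2], [v_3], [v_4], [v_5], [v_6]
  1-simplices (18): (18 of them)
  2-simplices (12): (12 of them)

Hence C_0 ≅ Z^7, C_1 ≅ Z^18, C_2 ≅ Z^12.

Boundary ∂_1: C_1 → C_0 is given by ∂[p,q] = [q] − [p]. For instance
  ∂[v_2,v_6] = [v_6] − [v_2].
The resulting 7×18 matrix has rank 6, and its Smith normal form has invariant factors (1,1,1,1,1,1).

∂_2: C_2 → C_1 maps a triangle to the signed sum of its edges. For instance
  ∂[v_2,v_4,v_6] = [v_4,v_6] − [v_2,v_6] + [v_2,v_4],
  ∂[v_1,v_3,v_4] = [v_3,v_4] − [v_1,v_4] + [v_1,v_3].
The 18×12 boundary matrix has rank 12 and Smith normal form diag(1,1,1,1,1,1,1,1,1,1,1,2).

From H_k ≅ ker(∂_k) / im(∂_{k+1}) we obtain:

  H_0: rank C_0 − rank ∂_1 = 7 − 6 = 1, and the invariant factors of ∂_1 are all 1, so H_0 = Z.
  H_1: rank ker ∂_1 − rank ∂_2 = (18 − 6) − 12 = 0, and ∂_2 has invariant factor 2 > 1, so H_1 = Z/2Z.
  H_2: rank ker ∂_2 − rank ∂_3 = (12 − 12) − 0 = 0, and there is no ∂_3, so H_2 = 0.

As a check, the Euler characteristic is 7 − 18 + 12 = 1, which agrees with 1 − 0 + 0 = 1.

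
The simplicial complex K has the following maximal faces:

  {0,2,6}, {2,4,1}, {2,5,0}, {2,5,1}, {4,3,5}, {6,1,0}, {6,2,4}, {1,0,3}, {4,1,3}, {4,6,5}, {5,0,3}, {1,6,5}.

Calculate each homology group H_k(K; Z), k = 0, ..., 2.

H_0 ≅ Z,  H_1 ≅ Z/2,  H_2 = 0.

We work with the vertex ordering 0 < 1 < 2 < 3 < 4 < 5 < 6. The simplices of K, each written with vertices in increasing order, are:

  0-simplices (7): [0], [1], [2], [3], [4], [5], [6]
  1-simplices (18): [0,1], [0,2], [0,3], [0,5], [0,6], [1,2], [1,3], [1,4], [1,5], [1,6], [2,4], [2,5], [2,6], [3,4], [3,5], [4,5], [4,6], [5,6]
  2-simplices (12): [0,1,3], [0,1,6], [0,2,5], [0,2,6], [0,3,5], [1,2,4], [1,2,5], [1,3,4], [1,5,6], [2,4,6], [3,4,5], [4,5,6]

Hence C_0 ≅ Z^7, C_1 ≅ Z^18, C_2 ≅ Z^12.

The boundary map ∂_1: C_1 → C_0 sends each edge [p,q] (with p < q) to q − p. For instance
  ∂[3,5] = [5] − [3].
The 7×18 boundary matrix has rank 6 and Smith normal form diag(1,1,1,1,1,1).

Boundary ∂_2: C_2 → C_1 acts by ∂[p,q,r] = [q,r] − [p,r] + [p,q]. For instance
  ∂[0,2,6] = [2,6] − [0,6] + [0,2],
  ∂[1,5,6] = [5,6] − [1,6] + [1,5].
The resulting 18×12 matrix has rank 12, and its Smith normal form has invariant factors (1,1,1,1,1,1,1,1,1,1,1,2).

Reading off H_k = ker ∂_k / im ∂_{k+1}:

  H_0: rank C_0 − rank ∂_1 = 7 − 6 = 1, and the invariant factors of ∂_1 are all 1, so H_0 ≅ Z.
  H_1: rank ker ∂_1 − rank ∂_2 = (18 − 6) − 12 = 0, and ∂_2 has invariant factor 2 > 1, so H_1 ≅ Z/2.
  H_2: rank ker ∂_2 − rank ∂_3 = (12 − 12) − 0 = 0, and there is no ∂_3, so H_2 ≅ 0.

As a check, the Euler characteristic is 7 − 18 + 12 = 1, which agrees with 1 − 0 + 0 = 1.
(K is a triangulation of the real projective plane RP^2.)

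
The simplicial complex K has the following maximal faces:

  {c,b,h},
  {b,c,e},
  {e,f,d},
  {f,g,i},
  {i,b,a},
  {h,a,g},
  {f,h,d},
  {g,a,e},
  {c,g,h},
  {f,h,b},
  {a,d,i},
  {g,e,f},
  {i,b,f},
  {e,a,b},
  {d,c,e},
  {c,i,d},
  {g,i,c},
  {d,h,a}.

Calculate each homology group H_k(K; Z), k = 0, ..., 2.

Take the total order a < b < c < d < e < f < g < h < i on the vertex set. Then K (dimension 2) consists of the simplices:

  0-simplices (9): a, b, c, d, e, f, g, h, i
  1-simplices (27): ab, ad, ae, ag, ah, ai, bc, be, bf, bh, bi, cd, ce, cg, ch, ci, de, df, dh, di, ef, eg, fg, fh, fi, gh, gi
  2-simplices (18): abe, abi, adh, adi, aeg, agh, bce, bch, bfh, bfi, cde, cdi, cgh, cgi, def, dfh, efg, fgi

giving chain groups C_0 ≅ Z^9, C_1 ≅ Z^27, C_2 ≅ Z^18.

Boundary ∂_1: C_1 → C_0 is given by ∂[p,q] = [q] − [p]. For instance
  ∂bi = i − b.
This gives a 9×27 integer matrix of rank 8; reducing to Smith normal form yields diagonal entries (1,1,1,1,1,1,1,1).

Boundary ∂_2: C_2 → C_1 sends each 2-simplex [p,q,r] to [q,r] − [p,r] + [p,q]. For instance
  ∂bfh = fh − bh + bf,
  ∂adh = dh − ah + ad.
The resulting 27×18 matrix has rank 17, and its Smith normal form has invariant factors (1,1,1,1,1,1,1,1,1,1,1,1,1,1,1,1,1).

Now H_k = ker ∂_k / im ∂_{k+1}, so:

  H_0: rank C_0 − rank ∂_1 = 9 − 8 = 1, and the invariant factors of ∂_1 are all 1, so H_0 = Z.
  H_1: rank ker ∂_1 − rank ∂_2 = (27 − 8) − 17 = 2, and the invariant factors of ∂_2 are all 1, so H_1 = Z^2.
  H_2: rank ker ∂_2 − rank ∂_3 = (18 − 17) − 0 = 1, and there is no ∂_3, so H_2 = Z.

As a check, the Euler characteristic is 9 − 27 + 18 = 0, which agrees with 1 − 2 + 1 = 0.

H_0 = Z,  H_1 = Z^2,  H_2 = Z.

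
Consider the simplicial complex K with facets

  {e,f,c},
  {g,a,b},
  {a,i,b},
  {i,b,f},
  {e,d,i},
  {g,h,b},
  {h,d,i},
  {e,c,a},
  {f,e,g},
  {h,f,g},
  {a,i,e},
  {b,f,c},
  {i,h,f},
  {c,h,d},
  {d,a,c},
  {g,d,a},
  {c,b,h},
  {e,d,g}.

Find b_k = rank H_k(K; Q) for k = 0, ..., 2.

Take the total order a < b < c < d < e < f < g < h < i on the vertex set. Then K (dimension 2) consists of the simplices:

  0-simplices (9): a, b, c, d, e, f, g, h, i
  1-simplices (27): ab, ac, ad, ae, ag, ai, bc, bf, bg, bh, bi, cd, ce, cf, ch, de, dg, dh, di, ef, eg, ei, fg, fh, fi, gh, hi
  2-simplices (18): abg, abi, acd, ace, adg, aei, bcf, bch, bfi, bgh, cdh, cef, deg, dei, dhi, efg, fgh, fhi

Hence C_0 ≅ Z^9, C_1 ≅ Z^27, C_2 ≅ Z^18.

Boundary ∂_1: C_1 → C_0 is given by ∂[p,q] = [q] − [p]. For instance
  ∂ce = e − c.
The 9×27 boundary matrix has rank 8 and Smith normal form diag(1,1,1,1,1,1,1,1).

Boundary ∂_2: C_2 → C_1 maps a triangle to the signed sum of its edges. For instance
  ∂fhi = hi − fi + fh,
  ∂bcf = cf − bf + bc.
As a 27×18 matrix over Z this has rank 18, with invariant factors (1,1,1,1,1,1,1,1,1,1,1,1,1,1,1,1,1,2).

From H_k ≅ ker(∂_k) / im(∂_{k+1}) we obtain:

  H_0: rank C_0 − rank ∂_1 = 9 − 8 = 1, and the invariant factors of ∂_1 are all 1, so H_0 ≅ Z.
  H_1: rank ker ∂_1 − rank ∂_2 = (27 − 8) − 18 = 1, and ∂_2 has invariant factor 2 > 1, so H_1 ≅ Z × Z/2.
  H_2: rank ker ∂_2 − rank ∂_3 = (18 − 18) − 0 = 0, and there is no ∂_3, so H_2 ≅ 0.

As a check, the Euler characteristic is 9 − 27 + 18 = 0, which agrees with 1 − 1 + 0 = 0.
(K is a triangulation of the Klein bottle.)

Hence the Betti numbers are b_0 = 1, b_1 = 1, b_2 = 0.

b_0 = 1, b_1 = 1, b_2 = 0.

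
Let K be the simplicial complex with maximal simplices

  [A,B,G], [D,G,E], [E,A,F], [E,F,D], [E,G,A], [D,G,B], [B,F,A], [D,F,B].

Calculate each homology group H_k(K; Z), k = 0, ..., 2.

K has 6 vertices, 12 edges, 8 triangles.
rank ∂_0 = 0, rank ∂_1 = 5 ⇒ b_0 = 6 − 0 − 5 = 1; all invariant factors of ∂_1 are 1 so no torsion. So H_0 = Z.
rank ∂_1 = 5, rank ∂_2 = 7 ⇒ b_1 = 12 − 5 − 7 = 0; all invariant factors of ∂_2 are 1 so no torsion. So H_1 = 0.
rank ∂_2 = 7, rank ∂_3 = 0 ⇒ b_2 = 8 − 7 − 0 = 1. So H_2 = Z.

H_0 = Z,  H_1 = 0,  H_2 = Z.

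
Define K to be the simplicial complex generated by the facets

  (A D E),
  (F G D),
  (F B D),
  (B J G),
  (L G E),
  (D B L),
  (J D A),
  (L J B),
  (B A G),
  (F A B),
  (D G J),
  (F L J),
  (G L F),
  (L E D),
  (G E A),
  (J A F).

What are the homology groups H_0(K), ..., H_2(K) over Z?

K has 8 vertices, 24 edges, 16 triangles.
rank ∂_0 = 0, rank ∂_1 = 7 ⇒ b_0 = 8 − 0 − 7 = 1; all invariant factors of ∂_1 are 1 so no torsion. So H_0 ≅ Z.
rank ∂_1 = 7, rank ∂_2 = 15 ⇒ b_1 = 24 − 7 − 15 = 2; all invariant factors of ∂_2 are 1 so no torsion. So H_1 ≅ Z^2.
rank ∂_2 = 15, rank ∂_3 = 0 ⇒ b_2 = 16 − 15 − 0 = 1. So H_2 ≅ Z.

H_0 ≅ Z,  H_1 ≅ Z^2,  H_2 ≅ Z.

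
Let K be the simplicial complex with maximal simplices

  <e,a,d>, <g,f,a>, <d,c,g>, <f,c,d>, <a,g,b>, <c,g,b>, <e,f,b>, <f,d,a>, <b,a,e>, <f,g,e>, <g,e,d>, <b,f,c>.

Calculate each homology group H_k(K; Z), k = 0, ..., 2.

H_0 = Z,  H_1 = Z/2Z,  H_2 = 0.

K has 7 vertices, 18 edges, 12 triangles.
rank ∂_0 = 0, rank ∂_1 = 6 ⇒ b_0 = 7 − 0 − 6 = 1; all invariant factors of ∂_1 are 1 so no torsion. So H_0 = Z.
rank ∂_1 = 6, rank ∂_2 = 12 ⇒ b_1 = 18 − 6 − 12 = 0; ∂_2 has invariant factor(s) [2] giving torsion. So H_1 = Z/2Z.
rank ∂_2 = 12, rank ∂_3 = 0 ⇒ b_2 = 12 − 12 − 0 = 0. So H_2 = 0.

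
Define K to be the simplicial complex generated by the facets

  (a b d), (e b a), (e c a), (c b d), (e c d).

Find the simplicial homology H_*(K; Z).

Fix the vertex order a < b < c < d < e and write every simplex with vertices in increasing order. Then dim K = 2 and the simplices of K are:

  0-simplices (5): a, b, c, d, e
  1-simplices (10): ab, ac, ad, ae, bc, bd, be, cd, ce, de
  2-simplices (5): abd, abe, ace, bcd, cde

so the chain groups are C_0 ≅ Z^5, C_1 ≅ Z^10, C_2 ≅ Z^5.

The boundary map ∂_1: C_1 → C_0 sends each edge [p,q] (with p < q) to q − p. For instance
  ∂de = e − d.
As a 5×10 matrix over Z this has rank 4, with invariant factors (1,1,1,1).

The boundary map ∂_2: C_2 → C_1 acts by ∂[p,q,r] = [q,r] − [p,r] + [p,q]. For instance
  ∂abe = be − ae + ab,
  ∂abd = bd − ad + ab.
The resulting 10×5 matrix has rank 5, and its Smith normal form has invariant factors (1,1,1,1,1).

From H_k ≅ ker(∂_k) / im(∂_{k+1}) we obtain:

  H_0: rank C_0 − rank ∂_1 = 5 − 4 = 1, and the invariant factors of ∂_1 are all 1, so H_0 = Z.
  H_1: rank ker ∂_1 − rank ∂_2 = (10 − 4) − 5 = 1, and the invariant factors of ∂_2 are all 1, so H_1 = Z.
  H_2: rank ker ∂_2 − rank ∂_3 = (5 − 5) − 0 = 0, and there is no ∂_3, so H_2 = 0.

As a check, the Euler characteristic is 5 − 10 + 5 = 0, which agrees with 1 − 1 + 0 = 0.

H_0 ≅ Z,  H_1 ≅ Z,  H_2 = 0.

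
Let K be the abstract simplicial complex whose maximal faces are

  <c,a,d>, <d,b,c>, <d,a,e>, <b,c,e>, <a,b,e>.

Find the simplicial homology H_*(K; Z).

H_0 = Z,  H_1 = Z,  H_2 = 0.

Order the vertices as a < b < c < d < e. Listing each simplex with vertices in this order, K has dimension 2 with simplices:

  0-simplices (5): a, b, c, d, e
  1-simplices (10): ab, ac, ad, ae, bc, bd, be, cd, ce, de
  2-simplices (5): abe, acd, ade, bcd, bce

giving chain groups C_0 ≅ Z^5, C_1 ≅ Z^10, C_2 ≅ Z^5.

Boundary ∂_1: C_1 → C_0 maps an edge to its endpoints' difference, ∂[p,q] = q − p. For instance
  ∂bc = c − b.
As a 5×10 matrix over Z this has rank 4, with invariant factors (1,1,1,1).

∂_2: C_2 → C_1 sends each 2-simplex [p,q,r] to [q,r] − [p,r] + [p,q]. For instance
  ∂bce = ce − be + bc,
  ∂bcd = cd − bd + bc.
This gives a 10×5 integer matrix of rank 5; reducing to Smith normal form yields diagonal entries (1,1,1,1,1).

From H_k ≅ ker(∂_k) / im(∂_{k+1}) we obtain:

  H_0: rank C_0 − rank ∂_1 = 5 − 4 = 1, and the invariant factors of ∂_1 are all 1, so H_0 = Z.
  H_1: rank ker ∂_1 − rank ∂_2 = (10 − 4) − 5 = 1, and the invariant factors of ∂_2 are all 1, so H_1 = Z.
  H_2: rank ker ∂_2 − rank ∂_3 = (5 − 5) − 0 = 0, and there is no ∂_3, so H_2 = 0.

As a check, the Euler characteristic is 5 − 10 + 5 = 0, which agrees with 1 − 1 + 0 = 0.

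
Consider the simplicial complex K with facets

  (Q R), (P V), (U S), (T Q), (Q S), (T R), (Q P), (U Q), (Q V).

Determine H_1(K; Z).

H_1 = Z^3.

Order the vertices as P < Q < R < S < T < U < V. Listing each simplex with vertices in this order, K has dimension 1 with simplices:

  0-simplices (7): P, Q, R, S, T, U, V
  1-simplices (9): PQ, PV, QR, QS, QT, QU, QV, RT, SU

so the chain groups are C_0 ≅ Z^7, C_1 ≅ Z^9.

Boundary ∂_1: C_1 → C_0 maps an edge to its endpoints' difference, ∂[p,q] = q − p. For instance
  ∂RT = T − R.
The resulting 7×9 matrix has rank 6, and its Smith normal form has invariant factors (1,1,1,1,1,1).

Reading off H_k = ker ∂_k / im ∂_{k+1}:

  H_1: rank ker ∂_1 − rank ∂_2 = (9 − 6) − 0 = 3, and there is no ∂_2, so H_1 ≅ Z^3.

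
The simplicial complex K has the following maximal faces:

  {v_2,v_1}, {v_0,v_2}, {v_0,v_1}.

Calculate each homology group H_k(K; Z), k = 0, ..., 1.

Order the vertices as v_0 < v_1 < v_2. Listing each simplex with vertices in this order, K has dimension 1 with simplices:

  0-simplices (3): [v_0], [v_1], [v_2]
  1-simplices (3): [v_0,v_1], [v_0,v_2], [v_1,v_2]

so the chain groups are C_0 ≅ Z^3, C_1 ≅ Z^3.

∂_1: C_1 → C_0 sends each edge [p,q] (with p < q) to q − p.
The 3×3 boundary matrix has rank 2 and Smith normal form diag(1,1).

Reading off H_k = ker ∂_k / im ∂_{k+1}:

  H_0: rank C_0 − rank ∂_1 = 3 − 2 = 1, and the invariant factors of ∂_1 are all 1, so H_0 = Z.
  H_1: rank ker ∂_1 − rank ∂_2 = (3 − 2) − 0 = 1, and there is no ∂_2, so H_1 = Z.

As a check, the Euler characteristic is 3 − 3 = 0, which agrees with 1 − 1 = 0.

H_0 = Z,  H_1 = Z.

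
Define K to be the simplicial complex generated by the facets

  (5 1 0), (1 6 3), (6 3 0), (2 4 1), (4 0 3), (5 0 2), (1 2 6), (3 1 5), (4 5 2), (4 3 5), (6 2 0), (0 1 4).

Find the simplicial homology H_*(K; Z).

H_0 = Z,  H_1 = Z/2Z,  H_2 = 0.

Fix the vertex order 0 < 1 < 2 < 3 < 4 < 5 < 6 and write every simplex with vertices in increasing order. Then dim K = 2 and the simplices of K are:

  0-simplices (7): [0], [1], [2], [3], [4], [5], [6]
  1-simplices (18): [0,1], [0,2], [0,3], [0,4], [0,5], [0,6], [1,2], [1,3], [1,4], [1,5], [1,6], [2,4], [2,5], [2,6], [3,4], [3,5], [3,6], [4,5]
  2-simplices (12): [0,1,4], [0,1,5], [0,2,5], [0,2,6], [0,3,4], [0,3,6], [1,2,4], [1,2,6], [1,3,5], [1,3,6], [2,4,5], [3,4,5]

giving chain groups C_0 ≅ Z^7, C_1 ≅ Z^18, C_2 ≅ Z^12.

Boundary ∂_1: C_1 → C_0 is given by ∂[p,q] = [q] − [p]. For instance
  ∂[1,6] = [6] − [1].
As a 7×18 matrix over Z this has rank 6, with invariant factors (1,1,1,1,1,1).

∂_2: C_2 → C_1 maps a triangle to the signed sum of its edges. For instance
  ∂[1,3,5] = [3,5] − [1,5] + [1,3],
  ∂[0,1,4] = [1,4] − [0,4] + [0,1].
The 18×12 boundary matrix has rank 12 and Smith normal form diag(1,1,1,1,1,1,1,1,1,1,1,2).

From H_k ≅ ker(∂_k) / im(∂_{k+1}) we obtain:

  H_0: rank C_0 − rank ∂_1 = 7 − 6 = 1, and the invariant factors of ∂_1 are all 1, so H_0 = Z.
  H_1: rank ker ∂_1 − rank ∂_2 = (18 − 6) − 12 = 0, and ∂_2 has invariant factor 2 > 1, so H_1 = Z/2Z.
  H_2: rank ker ∂_2 − rank ∂_3 = (12 − 12) − 0 = 0, and there is no ∂_3, so H_2 = 0.

As a check, the Euler characteristic is 7 − 18 + 12 = 1, which agrees with 1 − 0 + 0 = 1.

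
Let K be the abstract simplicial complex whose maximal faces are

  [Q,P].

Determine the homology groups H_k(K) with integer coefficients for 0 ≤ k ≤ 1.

H_0 = Z,  H_1 = 0.

K has 2 vertices, 1 edge.
rank ∂_0 = 0, rank ∂_1 = 1 ⇒ b_0 = 2 − 0 − 1 = 1; all invariant factors of ∂_1 are 1 so no torsion. So H_0 ≅ Z.
rank ∂_1 = 1, rank ∂_2 = 0 ⇒ b_1 = 1 − 1 − 0 = 0. So H_1 ≅ 0.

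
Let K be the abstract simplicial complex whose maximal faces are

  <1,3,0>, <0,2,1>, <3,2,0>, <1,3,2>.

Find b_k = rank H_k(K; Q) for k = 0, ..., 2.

Take the total order 0 < 1 < 2 < 3 on the vertex set. Then K (dimension 2) consists of the simplices:

  0-simplices (4): [0], [1], [2], [3]
  1-simplices (6): [0,1], [0,2], [0,3], [1,2], [1,3], [2,3]
  2-simplices (4): [0,1,2], [0,1,3], [0,2,3], [1,2,3]

giving chain groups C_0 ≅ Z^4, C_1 ≅ Z^6, C_2 ≅ Z^4.

∂_1: C_1 → C_0 is given by ∂[p,q] = [q] − [p].
As a 4×6 matrix over Z this has rank 3, with invariant factors (1,1,1).

∂_2: C_2 → C_1 maps a triangle to the signed sum of its edges. For instance
  ∂[1,2,3] = [2,3] − [1,3] + [1,2],
  ∂[0,2,3] = [2,3] − [0,3] + [0,2].
The resulting 6×4 matrix has rank 3, and its Smith normal form has invariant factors (1,1,1).

From H_k ≅ ker(∂_k) / im(∂_{k+1}) we obtain:

  H_0: rank C_0 − rank ∂_1 = 4 − 3 = 1, and the invariant factors of ∂_1 are all 1, so H_0 ≅ Z.
  H_1: rank ker ∂_1 − rank ∂_2 = (6 − 3) − 3 = 0, and the invariant factors of ∂_2 are all 1, so H_1 ≅ 0.
  H_2: rank ker ∂_2 − rank ∂_3 = (4 − 3) − 0 = 1, and there is no ∂_3, so H_2 ≅ Z.

As a check, the Euler characteristic is 4 − 6 + 4 = 2, which agrees with 1 − 0 + 1 = 2.
(K is a triangulation of the 2-sphere S^2.)

Hence the Betti numbers are b_0 = 1, b_1 = 0, b_2 = 1.

b_0 = 1, b_1 = 0, b_2 = 1.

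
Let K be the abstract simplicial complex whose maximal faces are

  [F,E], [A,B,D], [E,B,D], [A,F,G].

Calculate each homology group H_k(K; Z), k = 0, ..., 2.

Fix the vertex order A < B < D < E < F < G and write every simplex with vertices in increasing order. Then dim K = 2 and the simplices of K are:

  0-simplices (6): A, B, D, E, F, G
  1-simplices (9): AB, AD, AF, AG, BD, BE, DE, EF, FG
  2-simplices (3): ABD, AFG, BDE

giving chain groups C_0 ≅ Z^6, C_1 ≅ Z^9, C_2 ≅ Z^3.

∂_1: C_1 → C_0 sends each edge [p,q] (with p < q) to q − p. For instance
  ∂BD = D − B.
The 6×9 boundary matrix has rank 5 and Smith normal form diag(1,1,1,1,1).

The boundary map ∂_2: C_2 → C_1 acts by ∂[p,q,r] = [q,r] − [p,r] + [p,q]. For instance
  ∂AFG = FG − AG + AF,
  ∂BDE = DE − BE + BD.
The resulting 9×3 matrix has rank 3, and its Smith normal form has invariant factors (1,1,1).

Now H_k = ker ∂_k / im ∂_{k+1}, so:

  H_0: rank C_0 − rank ∂_1 = 6 − 5 = 1, and the invariant factors of ∂_1 are all 1, so H_0 ≅ Z.
  H_1: rank ker ∂_1 − rank ∂_2 = (9 − 5) − 3 = 1, and the invariant factors of ∂_2 are all 1, so H_1 ≅ Z.
  H_2: rank ker ∂_2 − rank ∂_3 = (3 − 3) − 0 = 0, and there is no ∂_3, so H_2 ≅ 0.

As a check, the Euler characteristic is 6 − 9 + 3 = 0, which agrees with 1 − 1 + 0 = 0.

H_0 ≅ Z,  H_1 ≅ Z,  H_2 = 0.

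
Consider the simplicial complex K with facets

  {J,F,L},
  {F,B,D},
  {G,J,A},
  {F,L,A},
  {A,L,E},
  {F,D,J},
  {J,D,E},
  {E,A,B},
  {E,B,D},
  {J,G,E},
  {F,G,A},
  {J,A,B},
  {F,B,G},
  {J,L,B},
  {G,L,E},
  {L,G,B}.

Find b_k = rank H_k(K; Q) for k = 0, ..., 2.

Take the total order A < B < D < E < F < G < J < L on the vertex set. Then K (dimension 2) consists of the simplices:

  0-simplices (8): A, B, D, E, F, G, J, L
  1-simplices (24): AB, AE, AF, AG, AJ, AL, BD, BE, BF, BG, BJ, BL, DE, DF, DJ, EG, EJ, EL, FG, FJ, FL, GJ, GL, JL
  2-simplices (16): ABE, ABJ, AEL, AFG, AFL, AGJ, BDE, BDF, BFG, BGL, BJL, DEJ, DFJ, EGJ, EGL, FJL

so the chain groups are C_0 ≅ Z^8, C_1 ≅ Z^24, C_2 ≅ Z^16.

∂_1: C_1 → C_0 is given by ∂[p,q] = [q] − [p].
This gives a 8×24 integer matrix of rank 7; reducing to Smith normal form yields diagonal entries (1,1,1,1,1,1,1).

∂_2: C_2 → C_1 sends each 2-simplex [p,q,r] to [q,r] − [p,r] + [p,q]. For instance
  ∂AFG = FG − AG + AF,
  ∂DFJ = FJ − DJ + DF.
The 24×16 boundary matrix has rank 15 and Smith normal form diag(1,1,1,1,1,1,1,1,1,1,1,1,1,1,1).

From H_k ≅ ker(∂_k) / im(∂_{k+1}) we obtain:

  H_0: rank C_0 − rank ∂_1 = 8 − 7 = 1, and the invariant factors of ∂_1 are all 1, so H_0 = Z.
  H_1: rank ker ∂_1 − rank ∂_2 = (24 − 7) − 15 = 2, and the invariant factors of ∂_2 are all 1, so H_1 = Z^2.
  H_2: rank ker ∂_2 − rank ∂_3 = (16 − 15) − 0 = 1, and there is no ∂_3, so H_2 = Z.

Hence the Betti numbers are b_0 = 1, b_1 = 2, b_2 = 1.

b_0 = 1, b_1 = 2, b_2 = 1.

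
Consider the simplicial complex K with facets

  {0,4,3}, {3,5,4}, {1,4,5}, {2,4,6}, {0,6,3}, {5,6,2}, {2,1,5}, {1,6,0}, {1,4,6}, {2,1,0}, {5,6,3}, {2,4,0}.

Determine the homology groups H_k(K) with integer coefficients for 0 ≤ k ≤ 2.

Take the total order 0 < 1 < 2 < 3 < 4 < 5 < 6 on the vertex set. Then K (dimension 2) consists of the simplices:

  0-simplices (7): [0], [1], [2], [3], [4], [5], [6]
  1-simplices (18): [0,1], [0,2], [0,3], [0,4], [0,6], [1,2], [1,4], [1,5], [1,6], [2,4], [2,5], [2,6], [3,4], [3,5], [3,6], [4,5], [4,6], [5,6]
  2-simplices (12): [0,1,2], [0,1,6], [0,2,4], [0,3,4], [0,3,6], [1,2,5], [1,4,5], [1,4,6], [2,4,6], [2,5,6], [3,4,5], [3,5,6]

so the chain groups are C_0 ≅ Z^7, C_1 ≅ Z^18, C_2 ≅ Z^12.

Boundary ∂_1: C_1 → C_0 maps an edge to its endpoints' difference, ∂[p,q] = q − p. For instance
  ∂[0,6] = [6] − [0].
This gives a 7×18 integer matrix of rank 6; reducing to Smith normal form yields diagonal entries (1,1,1,1,1,1).

∂_2: C_2 → C_1 acts by ∂[p,q,r] = [q,r] − [p,r] + [p,q]. For instance
  ∂[1,4,6] = [4,6] − [1,6] + [1,4],
  ∂[1,2,5] = [2,5] − [1,5] + [1,2].
The resulting 18×12 matrix has rank 12, and its Smith normal form has invariant factors (1,1,1,1,1,1,1,1,1,1,1,2).

Reading off H_k = ker ∂_k / im ∂_{k+1}:

  H_0: rank C_0 − rank ∂_1 = 7 − 6 = 1, and the invariant factors of ∂_1 are all 1, so H_0 ≅ Z.
  H_1: rank ker ∂_1 − rank ∂_2 = (18 − 6) − 12 = 0, and ∂_2 has invariant factor 2 > 1, so H_1 ≅ Z_2.
  H_2: rank ker ∂_2 − rank ∂_3 = (12 − 12) − 0 = 0, and there is no ∂_3, so H_2 ≅ 0.

As a check, the Euler characteristic is 7 − 18 + 12 = 1, which agrees with 1 − 0 + 0 = 1.

H_0 = Z,  H_1 = Z_2,  H_2 = 0.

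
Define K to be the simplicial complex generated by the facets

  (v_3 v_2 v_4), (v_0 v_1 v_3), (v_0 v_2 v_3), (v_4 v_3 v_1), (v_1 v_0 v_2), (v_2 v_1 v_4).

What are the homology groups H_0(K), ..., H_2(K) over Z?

Take the total order v_0 < v_1 < v_2 < v_3 < v_4 on the vertex set. Then K (dimension 2) consists of the simplices:

  0-simplices (5): [v_0], [v_1], [v_2], [v_3], [v_4]
  1-simplices (9): [v_0,v_1], [v_0,v_2], [v_0,v_3], [v_1,v_2], [v_1,v_3], [v_1,v_4], [v_2,v_3], [v_2,v_4], [v_3,v_4]
  2-simplices (6): [v_0,v_1,v_2], [v_0,v_1,v_3], [v_0,v_2,v_3], [v_1,v_2,v_4], [v_1,v_3,v_4], [v_2,v_3,v_4]

Hence C_0 ≅ Z^5, C_1 ≅ Z^9, C_2 ≅ Z^6.

The boundary map ∂_1: C_1 → C_0 sends each edge [p,q] (with p < q) to q − p.
As a 5×9 matrix over Z this has rank 4, with invariant factors (1,1,1,1).

The boundary map ∂_2: C_2 → C_1 maps a triangle to the signed sum of its edges. For instance
  ∂[v_2,v_3,v_4] = [v_3,v_4] − [v_2,v_4] + [v_2,v_3],
  ∂[v_1,v_2,v_4] = [v_2,v_4] − [v_1,v_4] + [v_1,v_2].
As a 9×6 matrix over Z this has rank 5, with invariant factors (1,1,1,1,1).

Reading off H_k = ker ∂_k / im ∂_{k+1}:

  H_0: rank C_0 − rank ∂_1 = 5 − 4 = 1, and the invariant factors of ∂_1 are all 1, so H_0 = Z.
  H_1: rank ker ∂_1 − rank ∂_2 = (9 − 4) − 5 = 0, and the invariant factors of ∂_2 are all 1, so H_1 = 0.
  H_2: rank ker ∂_2 − rank ∂_3 = (6 − 5) − 0 = 1, and there is no ∂_3, so H_2 = Z.

(K is a triangulation of the 2-sphere S^2.)

H_0 = Z,  H_1 = 0,  H_2 = Z.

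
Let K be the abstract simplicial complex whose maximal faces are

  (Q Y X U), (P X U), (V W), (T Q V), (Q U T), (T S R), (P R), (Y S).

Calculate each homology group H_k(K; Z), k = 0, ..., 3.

We work with the vertex ordering P < Q < R < S < T < U < V < W < X < Y. The simplices of K, each written with vertices in increasing order, are:

  0-simplices (10): P, Q, R, S, T, U, V, W, X, Y
  1-simplices (18): PR, PU, PX, QT, QU, QV, QX, QY, RS, RT, ST, SY, TU, TV, UX, UY, VW, XY
  2-simplices (8): PUX, QTU, QTV, QUX, QUY, QXY, RST, UXY
  3-simplices (1): QUXY

Hence C_0 ≅ Z^10, C_1 ≅ Z^18, C_2 ≅ Z^8, C_3 ≅ Z^1.

∂_1: C_1 → C_0 sends each edge [p,q] (with p < q) to q − p.
The resulting 10×18 matrix has rank 9, and its Smith normal form has invariant factors (1,1,1,1,1,1,1,1,1).

∂_2: C_2 → C_1 maps a triangle to the signed sum of its edges. For instance
  ∂QTV = TV − QV + QT,
  ∂PUX = UX − PX + PU.
The 18×8 boundary matrix has rank 7 and Smith normal form diag(1,1,1,1,1,1,1).

Boundary ∂_3: C_3 → C_2 sends each 3-simplex σ to the alternating sum Σ_i (−1)^i (σ with its i-th vertex removed). For instance
  ∂QUXY = UXY − QXY + QUY − QUX.
As a 8×1 matrix over Z this has rank 1, with invariant factors (1).

Computing H_k = (kernel of ∂_k) / (image of ∂_{k+1}):

  H_0: rank C_0 − rank ∂_1 = 10 − 9 = 1, and the invariant factors of ∂_1 are all 1, so H_0 = Z.
  H_1: rank ker ∂_1 − rank ∂_2 = (18 − 9) − 7 = 2, and the invariant factors of ∂_2 are all 1, so H_1 = Z^2.
  H_2: rank ker ∂_2 − rank ∂_3 = (8 − 7) − 1 = 0, and the invariant factors of ∂_3 are all 1, so H_2 = 0.
  H_3: rank ker ∂_3 − rank ∂_4 = (1 − 1) − 0 = 0, and there is no ∂_4, so H_3 = 0.

H_0 = Z,  H_1 = Z^2,  H_2 = 0,  H_3 = 0.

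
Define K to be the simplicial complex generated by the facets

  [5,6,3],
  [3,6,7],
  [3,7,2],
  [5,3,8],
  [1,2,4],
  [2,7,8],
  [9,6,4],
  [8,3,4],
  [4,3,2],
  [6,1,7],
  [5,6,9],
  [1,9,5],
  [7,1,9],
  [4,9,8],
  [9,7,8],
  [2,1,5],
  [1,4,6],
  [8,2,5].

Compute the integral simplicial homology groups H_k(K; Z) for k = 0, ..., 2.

H_0 ≅ Z,  H_1 ≅ Z ⊕ Z/2,  H_2 = 0.

Take the total order 1 < 2 < 3 < 4 < 5 < 6 < 7 < 8 < 9 on the vertex set. Then K (dimension 2) consists of the simplices:

  0-simplices (9): [1], [2], [3], [4], [5], [6], [7], [8], [9]
  1-simplices (27): (27 of them)
  2-simplices (18): [1,2,4], [1,2,5], [1,4,6], [1,5,9], [1,6,7], [1,7,9], [2,3,4], [2,3,7], [2,5,8], [2,7,8], [3,4,8], [3,5,6], [3,5,8], [3,6,7], [4,6,9], [4,8,9], [5,6,9], [7,8,9]

Hence C_0 ≅ Z^9, C_1 ≅ Z^27, C_2 ≅ Z^18.

The boundary map ∂_1: C_1 → C_0 is given by ∂[p,q] = [q] − [p]. For instance
  ∂[5,8] = [8] − [5].
As a 9×27 matrix over Z this has rank 8, with invariant factors (1,1,1,1,1,1,1,1).

The boundary map ∂_2: C_2 → C_1 maps a triangle to the signed sum of its edges. For instance
  ∂[2,3,4] = [3,4] − [2,4] + [2,3],
  ∂[1,2,4] = [2,4] − [1,4] + [1,2].
This gives a 27×18 integer matrix of rank 18; reducing to Smith normal form yields diagonal entries (1,1,1,1,1,1,1,1,1,1,1,1,1,1,1,1,1,2).

From H_k ≅ ker(∂_k) / im(∂_{k+1}) we obtain:

  H_0: rank C_0 − rank ∂_1 = 9 − 8 = 1, and the invariant factors of ∂_1 are all 1, so H_0 ≅ Z.
  H_1: rank ker ∂_1 − rank ∂_2 = (27 − 8) − 18 = 1, and ∂_2 has invariant factor 2 > 1, so H_1 ≅ Z ⊕ Z/2.
  H_2: rank ker ∂_2 − rank ∂_3 = (18 − 18) − 0 = 0, and there is no ∂_3, so H_2 ≅ 0.

As a check, the Euler characteristic is 9 − 27 + 18 = 0, which agrees with 1 − 1 + 0 = 0.
(K is a triangulation of the Klein bottle.)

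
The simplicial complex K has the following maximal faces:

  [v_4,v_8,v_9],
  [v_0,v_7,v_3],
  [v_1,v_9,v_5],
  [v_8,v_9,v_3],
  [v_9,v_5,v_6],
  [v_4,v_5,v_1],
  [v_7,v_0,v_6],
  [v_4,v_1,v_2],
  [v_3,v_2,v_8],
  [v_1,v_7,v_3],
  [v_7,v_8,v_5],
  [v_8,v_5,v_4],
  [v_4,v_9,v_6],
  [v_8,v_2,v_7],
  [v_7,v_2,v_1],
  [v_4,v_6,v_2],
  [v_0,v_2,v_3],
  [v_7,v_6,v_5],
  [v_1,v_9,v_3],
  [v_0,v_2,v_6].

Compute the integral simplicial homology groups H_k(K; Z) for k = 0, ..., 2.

Order the vertices as v_0 < v_1 < v_2 < v_3 < v_4 < v_5 < v_6 < v_7 < v_8 < v_9. Listing each simplex with vertices in this order, K has dimension 2 with simplices:

  0-simplices (10): [v_0], [v_1], [v_2], [v_3], [v_4], [v_5], [v_6], [v_7], [v_8], [v_9]
  1-simplices (30): (30 of them)
  2-simplices (20): (20 of them)

so the chain groups are C_0 ≅ Z^10, C_1 ≅ Z^30, C_2 ≅ Z^20.

∂_1: C_1 → C_0 sends each edge [p,q] (with p < q) to q − p. For instance
  ∂[v_5,v_9] = [v_9] − [v_5].
The resulting 10×30 matrix has rank 9, and its Smith normal form has invariant factors (1,1,1,1,1,1,1,1,1).

Boundary ∂_2: C_2 → C_1 sends each 2-simplex [p,q,r] to [q,r] − [p,r] + [p,q]. For instance
  ∂[v_1,v_4,v_5] = [v_4,v_5] − [v_1,v_5] + [v_1,v_4],
  ∂[v_2,v_4,v_6] = [v_4,v_6] − [v_2,v_6] + [v_2,v_4].
The resulting 30×20 matrix has rank 20, and its Smith normal form has invariant factors (1,1,1,1,1,1,1,1,1,1,1,1,1,1,1,1,1,1,1,2).

Reading off H_k = ker ∂_k / im ∂_{k+1}:

  H_0: rank C_0 − rank ∂_1 = 10 − 9 = 1, and the invariant factors of ∂_1 are all 1, so H_0 = Z.
  H_1: rank ker ∂_1 − rank ∂_2 = (30 − 9) − 20 = 1, and ∂_2 has invariant factor 2 > 1, so H_1 = Z × Z/2.
  H_2: rank ker ∂_2 − rank ∂_3 = (20 − 20) − 0 = 0, and there is no ∂_3, so H_2 = 0.

H_0 ≅ Z,  H_1 ≅ Z × Z/2,  H_2 = 0.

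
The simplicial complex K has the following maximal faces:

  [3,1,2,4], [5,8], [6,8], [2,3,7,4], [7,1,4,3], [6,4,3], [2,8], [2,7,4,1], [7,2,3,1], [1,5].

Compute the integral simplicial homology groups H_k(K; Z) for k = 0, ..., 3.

Take the total order 1 < 2 < 3 < 4 < 5 < 6 < 7 < 8 on the vertex set. Then K (dimension 3) consists of the simplices:

  0-simplices (8): [1], [2], [3], [4], [5], [6], [7], [8]
  1-simplices (16): [1,2], [1,3], [1,4], [1,5], [1,7], [2,3], [2,4], [2,7], [2,8], [3,4], [3,6], [3,7], [4,6], [4,7], [5,8], [6,8]
  2-simplices (11): [1,2,3], [1,2,4], [1,2,7], [1,3,4], [1,3,7], [1,4,7], [2,3,4], [2,3,7], [2,4,7], [3,4,6], [3,4,7]
  3-simplices (5): [1,2,3,4], [1,2,3,7], [1,2,4,7], [1,3,4,7], [2,3,4,7]

giving chain groups C_0 ≅ Z^8, C_1 ≅ Z^16, C_2 ≅ Z^11, C_3 ≅ Z^5.

Boundary ∂_1: C_1 → C_0 is given by ∂[p,q] = [q] − [p]. For instance
  ∂[5,8] = [8] − [5].
The 8×16 boundary matrix has rank 7 and Smith normal form diag(1,1,1,1,1,1,1).

Boundary ∂_2: C_2 → C_1 acts by ∂[p,q,r] = [q,r] − [p,r] + [p,q]. For instance
  ∂[1,2,3] = [2,3] − [1,3] + [1,2],
  ∂[2,3,7] = [3,7] − [2,7] + [2,3].
The resulting 16×11 matrix has rank 7, and its Smith normal form has invariant factors (1,1,1,1,1,1,1).

The boundary map ∂_3: C_3 → C_2 sends each 3-simplex σ to the alternating sum Σ_i (−1)^i (σ with its i-th vertex removed). For instance
  ∂[1,2,4,7] = [2,4,7] − [1,4,7] + [1,2,7] − [1,2,4],
  ∂[1,3,4,7] = [3,4,7] − [1,4,7] + [1,3,7] − [1,3,4].
The 11×5 boundary matrix has rank 4 and Smith normal form diag(1,1,1,1).

Reading off H_k = ker ∂_k / im ∂_{k+1}:

  H_0: rank C_0 − rank ∂_1 = 8 − 7 = 1, and the invariant factors of ∂_1 are all 1, so H_0 = Z.
  H_1: rank ker ∂_1 − rank ∂_2 = (16 − 7) − 7 = 2, and the invariant factors of ∂_2 are all 1, so H_1 = Z^2.
  H_2: rank ker ∂_2 − rank ∂_3 = (11 − 7) − 4 = 0, and the invariant factors of ∂_3 are all 1, so H_2 = 0.
  H_3: rank ker ∂_3 − rank ∂_4 = (5 − 4) − 0 = 1, and there is no ∂_4, so H_3 = Z.

H_0 ≅ Z,  H_1 ≅ Z^2,  H_2 = 0,  H_3 ≅ Z.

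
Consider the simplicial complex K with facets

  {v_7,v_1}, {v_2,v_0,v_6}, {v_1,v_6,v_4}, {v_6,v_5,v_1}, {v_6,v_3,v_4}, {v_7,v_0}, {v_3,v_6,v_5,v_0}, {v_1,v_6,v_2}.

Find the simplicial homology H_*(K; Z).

H_0 ≅ Z,  H_1 ≅ Z,  H_2 = 0,  H_3 = 0.

Take the total order v_0 < v_1 < v_2 < v_3 < v_4 < v_5 < v_6 < v_7 on the vertex set. Then K (dimension 3) consists of the simplices:

  0-simplices (8): [v_0], [v_1], [v_2], [v_3], [v_4], [v_5], [v_6], [v_7]
  1-simplices (16): (16 of them)
  2-simplices (9): [v_0,v_2,v_6], [v_0,v_3,v_5], [v_0,v_3,v_6], [v_0,v_5,v_6], [v_1,v_2,v_6], [v_1,v_4,v_6], [v_1,v_5,v_6], [v_3,v_4,v_6], [v_3,v_5,v_6]
  3-simplices (1): [v_0,v_3,v_5,v_6]

so the chain groups are C_0 ≅ Z^8, C_1 ≅ Z^16, C_2 ≅ Z^9, C_3 ≅ Z^1.

∂_1: C_1 → C_0 is given by ∂[p,q] = [q] − [p]. For instance
  ∂[v_4,v_6] = [v_6] − [v_4].
This gives a 8×16 integer matrix of rank 7; reducing to Smith normal form yields diagonal entries (1,1,1,1,1,1,1).

The boundary map ∂_2: C_2 → C_1 maps a triangle to the signed sum of its edges. For instance
  ∂[v_3,v_4,v_6] = [v_4,v_6] − [v_3,v_6] + [v_3,v_4],
  ∂[v_0,v_2,v_6] = [v_2,v_6] − [v_0,v_6] + [v_0,v_2].
The resulting 16×9 matrix has rank 8, and its Smith normal form has invariant factors (1,1,1,1,1,1,1,1).

Boundary ∂_3: C_3 → C_2 sends each 3-simplex σ to the alternating sum Σ_i (−1)^i (σ with its i-th vertex removed). For instance
  ∂[v_0,v_3,v_5,v_6] = [v_3,v_5,v_6] − [v_0,v_5,v_6] + [v_0,v_3,v_6] − [v_0,v_3,v_5].
The 9×1 boundary matrix has rank 1 and Smith normal form diag(1).

Computing H_k = (kernel of ∂_k) / (image of ∂_{k+1}):

  H_0: rank C_0 − rank ∂_1 = 8 − 7 = 1, and the invariant factors of ∂_1 are all 1, so H_0 = Z.
  H_1: rank ker ∂_1 − rank ∂_2 = (16 − 7) − 8 = 1, and the invariant factors of ∂_2 are all 1, so H_1 = Z.
  H_2: rank ker ∂_2 − rank ∂_3 = (9 − 8) − 1 = 0, and the invariant factors of ∂_3 are all 1, so H_2 = 0.
  H_3: rank ker ∂_3 − rank ∂_4 = (1 − 1) − 0 = 0, and there is no ∂_4, so H_3 = 0.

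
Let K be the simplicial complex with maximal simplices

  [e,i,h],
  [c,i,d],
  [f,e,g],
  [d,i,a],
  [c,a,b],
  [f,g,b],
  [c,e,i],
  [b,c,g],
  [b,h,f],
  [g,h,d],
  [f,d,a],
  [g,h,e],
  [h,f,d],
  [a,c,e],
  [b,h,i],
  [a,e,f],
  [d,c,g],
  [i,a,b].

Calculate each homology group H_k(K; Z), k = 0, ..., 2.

Fix the vertex order a < b < c < d < e < f < g < h < i and write every simplex with vertices in increasing order. Then dim K = 2 and the simplices of K are:

  0-simplices (9): a, b, c, d, e, f, g, h, i
  1-simplices (27): ab, ac, ad, ae, af, ai, bc, bf, bg, bh, bi, cd, ce, cg, ci, df, dg, dh, di, ef, eg, eh, ei, fg, fh, gh, hi
  2-simplices (18): abc, abi, ace, adf, adi, aef, bcg, bfg, bfh, bhi, cdg, cdi, cei, dfh, dgh, efg, egh, ehi

Hence C_0 ≅ Z^9, C_1 ≅ Z^27, C_2 ≅ Z^18.

The boundary map ∂_1: C_1 → C_0 sends each edge [p,q] (with p < q) to q − p. For instance
  ∂ai = i − a.
The resulting 9×27 matrix has rank 8, and its Smith normal form has invariant factors (1,1,1,1,1,1,1,1).

Boundary ∂_2: C_2 → C_1 sends each 2-simplex [p,q,r] to [q,r] − [p,r] + [p,q]. For instance
  ∂adi = di − ai + ad,
  ∂bhi = hi − bi + bh.
The 27×18 boundary matrix has rank 18 and Smith normal form diag(1,1,1,1,1,1,1,1,1,1,1,1,1,1,1,1,1,2).

Now H_k = ker ∂_k / im ∂_{k+1}, so:

  H_0: rank C_0 − rank ∂_1 = 9 − 8 = 1, and the invariant factors of ∂_1 are all 1, so H_0 = Z.
  H_1: rank ker ∂_1 − rank ∂_2 = (27 − 8) − 18 = 1, and ∂_2 has invariant factor 2 > 1, so H_1 = Z ⊕ Z/2.
  H_2: rank ker ∂_2 − rank ∂_3 = (18 − 18) − 0 = 0, and there is no ∂_3, so H_2 = 0.

As a check, the Euler characteristic is 9 − 27 + 18 = 0, which agrees with 1 − 1 + 0 = 0.
(K is a triangulation of the Klein bottle.)

H_0 ≅ Z,  H_1 ≅ Z ⊕ Z/2,  H_2 = 0.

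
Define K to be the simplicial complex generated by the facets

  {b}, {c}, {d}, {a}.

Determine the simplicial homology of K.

H_0 = Z^4.

K has 4 vertices.
rank ∂_0 = 0, rank ∂_1 = 0 ⇒ b_0 = 4 − 0 − 0 = 4. So H_0 = Z^4.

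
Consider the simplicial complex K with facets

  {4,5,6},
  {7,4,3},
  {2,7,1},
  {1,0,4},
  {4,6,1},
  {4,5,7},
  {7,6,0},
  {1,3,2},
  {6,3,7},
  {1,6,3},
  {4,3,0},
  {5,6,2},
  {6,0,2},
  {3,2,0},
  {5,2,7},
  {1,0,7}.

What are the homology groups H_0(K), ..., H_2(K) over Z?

We work with the vertex ordering 0 < 1 < 2 < 3 < 4 < 5 < 6 < 7. The simplices of K, each written with vertices in increasing order, are:

  0-simplices (8): [0], [1], [2], [3], [4], [5], [6], [7]
  1-simplices (24): (24 of them)
  2-simplices (16): [0,1,4], [0,1,7], [0,2,3], [0,2,6], [0,3,4], [0,6,7], [1,2,3], [1,2,7], [1,3,6], [1,4,6], [2,5,6], [2,5,7], [3,4,7], [3,6,7], [4,5,6], [4,5,7]

so the chain groups are C_0 ≅ Z^8, C_1 ≅ Z^24, C_2 ≅ Z^16.

The boundary map ∂_1: C_1 → C_0 is given by ∂[p,q] = [q] − [p]. For instance
  ∂[1,3] = [3] − [1].
The resulting 8×24 matrix has rank 7, and its Smith normal form has invariant factors (1,1,1,1,1,1,1).

Boundary ∂_2: C_2 → C_1 sends each 2-simplex [p,q,r] to [q,r] − [p,r] + [p,q]. For instance
  ∂[3,6,7] = [6,7] − [3,7] + [3,6],
  ∂[0,2,6] = [2,6] − [0,6] + [0,2].
As a 24×16 matrix over Z this has rank 15, with invariant factors (1,1,1,1,1,1,1,1,1,1,1,1,1,1,1).

Now H_k = ker ∂_k / im ∂_{k+1}, so:

  H_0: rank C_0 − rank ∂_1 = 8 − 7 = 1, and the invariant factors of ∂_1 are all 1, so H_0 = Z.
  H_1: rank ker ∂_1 − rank ∂_2 = (24 − 7) − 15 = 2, and the invariant factors of ∂_2 are all 1, so H_1 = Z^2.
  H_2: rank ker ∂_2 − rank ∂_3 = (16 − 15) − 0 = 1, and there is no ∂_3, so H_2 = Z.

As a check, the Euler characteristic is 8 − 24 + 16 = 0, which agrees with 1 − 2 + 1 = 0.

H_0 = Z,  H_1 = Z^2,  H_2 = Z.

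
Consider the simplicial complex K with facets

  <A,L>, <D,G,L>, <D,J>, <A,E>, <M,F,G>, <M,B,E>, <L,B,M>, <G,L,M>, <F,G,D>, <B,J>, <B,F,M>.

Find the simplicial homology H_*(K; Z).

H_0 = Z,  H_1 = Z^2,  H_2 = 0.

Take the total order A < B < D < E < F < G < J < L < M on the vertex set. Then K (dimension 2) consists of the simplices:

  0-simplices (9): A, B, D, E, F, G, J, L, M
  1-simplices (17): AE, AL, BE, BF, BJ, BL, BM, DF, DG, DJ, DL, EM, FG, FM, GL, GM, LM
  2-simplices (7): BEM, BFM, BLM, DFG, DGL, FGM, GLM

so the chain groups are C_0 ≅ Z^9, C_1 ≅ Z^17, C_2 ≅ Z^7.

Boundary ∂_1: C_1 → C_0 is given by ∂[p,q] = [q] − [p].
As a 9×17 matrix over Z this has rank 8, with invariant factors (1,1,1,1,1,1,1,1).

∂_2: C_2 → C_1 sends each 2-simplex [p,q,r] to [q,r] − [p,r] + [p,q]. For instance
  ∂DFG = FG − DG + DF,
  ∂BFM = FM − BM + BF.
The resulting 17×7 matrix has rank 7, and its Smith normal form has invariant factors (1,1,1,1,1,1,1).

From H_k ≅ ker(∂_k) / im(∂_{k+1}) we obtain:

  H_0: rank C_0 − rank ∂_1 = 9 − 8 = 1, and the invariant factors of ∂_1 are all 1, so H_0 = Z.
  H_1: rank ker ∂_1 − rank ∂_2 = (17 − 8) − 7 = 2, and the invariant factors of ∂_2 are all 1, so H_1 = Z^2.
  H_2: rank ker ∂_2 − rank ∂_3 = (7 − 7) − 0 = 0, and there is no ∂_3, so H_2 = 0.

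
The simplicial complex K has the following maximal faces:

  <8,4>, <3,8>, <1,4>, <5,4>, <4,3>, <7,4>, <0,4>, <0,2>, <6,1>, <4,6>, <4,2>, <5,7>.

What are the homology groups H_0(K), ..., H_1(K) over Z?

H_0 ≅ Z,  H_1 ≅ Z^4.

Fix the vertex order 0 < 1 < 2 < 3 < 4 < 5 < 6 < 7 < 8 and write every simplex with vertices in increasing order. Then dim K = 1 and the simplices of K are:

  0-simplices (9): [0], [1], [2], [3], [4], [5], [6], [7], [8]
  1-simplices (12): [0,2], [0,4], [1,4], [1,6], [2,4], [3,4], [3,8], [4,5], [4,6], [4,7], [4,8], [5,7]

giving chain groups C_0 ≅ Z^9, C_1 ≅ Z^12.

The boundary map ∂_1: C_1 → C_0 sends each edge [p,q] (with p < q) to q − p. For instance
  ∂[3,8] = [8] − [3].
The resulting 9×12 matrix has rank 8, and its Smith normal form has invariant factors (1,1,1,1,1,1,1,1).

From H_k ≅ ker(∂_k) / im(∂_{k+1}) we obtain:

  H_0: rank C_0 − rank ∂_1 = 9 − 8 = 1, and the invariant factors of ∂_1 are all 1, so H_0 = Z.
  H_1: rank ker ∂_1 − rank ∂_2 = (12 − 8) − 0 = 4, and there is no ∂_2, so H_1 = Z^4.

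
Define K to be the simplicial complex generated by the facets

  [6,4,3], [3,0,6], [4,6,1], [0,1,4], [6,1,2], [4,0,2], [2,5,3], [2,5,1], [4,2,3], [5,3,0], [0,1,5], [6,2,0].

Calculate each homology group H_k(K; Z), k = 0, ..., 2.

We work with the vertex ordering 0 < 1 < 2 < 3 < 4 < 5 < 6. The simplices of K, each written with vertices in increasing order, are:

  0-simplices (7): [0], [1], [2], [3], [4], [5], [6]
  1-simplices (18): [0,1], [0,2], [0,3], [0,4], [0,5], [0,6], [1,2], [1,4], [1,5], [1,6], [2,3], [2,4], [2,5], [2,6], [3,4], [3,5], [3,6], [4,6]
  2-simplices (12): [0,1,4], [0,1,5], [0,2,4], [0,2,6], [0,3,5], [0,3,6], [1,2,5], [1,2,6], [1,4,6], [2,3,4], [2,3,5], [3,4,6]

so the chain groups are C_0 ≅ Z^7, C_1 ≅ Z^18, C_2 ≅ Z^12.

∂_1: C_1 → C_0 is given by ∂[p,q] = [q] − [p]. For instance
  ∂[3,4] = [4] − [3].
The resulting 7×18 matrix has rank 6, and its Smith normal form has invariant factors (1,1,1,1,1,1).

The boundary map ∂_2: C_2 → C_1 maps a triangle to the signed sum of its edges. For instance
  ∂[0,1,5] = [1,5] − [0,5] + [0,1],
  ∂[1,4,6] = [4,6] − [1,6] + [1,4].
This gives a 18×12 integer matrix of rank 12; reducing to Smith normal form yields diagonal entries (1,1,1,1,1,1,1,1,1,1,1,2).

Computing H_k = (kernel of ∂_k) / (image of ∂_{k+1}):

  H_0: rank C_0 − rank ∂_1 = 7 − 6 = 1, and the invariant factors of ∂_1 are all 1, so H_0 ≅ Z.
  H_1: rank ker ∂_1 − rank ∂_2 = (18 − 6) − 12 = 0, and ∂_2 has invariant factor 2 > 1, so H_1 ≅ Z/2Z.
  H_2: rank ker ∂_2 − rank ∂_3 = (12 − 12) − 0 = 0, and there is no ∂_3, so H_2 ≅ 0.

H_0 ≅ Z,  H_1 ≅ Z/2Z,  H_2 = 0.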